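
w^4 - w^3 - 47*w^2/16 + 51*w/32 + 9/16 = (w - 2)*(w - 3/4)*(w + 1/4)*(w + 3/2)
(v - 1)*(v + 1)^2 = v^3 + v^2 - v - 1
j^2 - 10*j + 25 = (j - 5)^2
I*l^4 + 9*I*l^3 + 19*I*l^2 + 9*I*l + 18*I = (l + 3)*(l + 6)*(l + I)*(I*l + 1)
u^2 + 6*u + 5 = (u + 1)*(u + 5)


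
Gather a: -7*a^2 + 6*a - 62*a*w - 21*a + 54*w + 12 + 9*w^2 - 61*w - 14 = -7*a^2 + a*(-62*w - 15) + 9*w^2 - 7*w - 2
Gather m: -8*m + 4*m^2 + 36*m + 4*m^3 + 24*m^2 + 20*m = 4*m^3 + 28*m^2 + 48*m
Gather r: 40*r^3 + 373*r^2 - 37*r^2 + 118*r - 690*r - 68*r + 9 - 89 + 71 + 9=40*r^3 + 336*r^2 - 640*r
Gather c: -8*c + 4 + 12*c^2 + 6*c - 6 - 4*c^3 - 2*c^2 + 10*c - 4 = -4*c^3 + 10*c^2 + 8*c - 6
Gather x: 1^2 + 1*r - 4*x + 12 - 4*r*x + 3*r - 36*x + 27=4*r + x*(-4*r - 40) + 40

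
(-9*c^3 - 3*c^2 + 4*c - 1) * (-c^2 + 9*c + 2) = 9*c^5 - 78*c^4 - 49*c^3 + 31*c^2 - c - 2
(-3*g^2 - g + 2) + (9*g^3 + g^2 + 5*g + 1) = 9*g^3 - 2*g^2 + 4*g + 3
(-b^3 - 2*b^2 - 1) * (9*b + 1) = -9*b^4 - 19*b^3 - 2*b^2 - 9*b - 1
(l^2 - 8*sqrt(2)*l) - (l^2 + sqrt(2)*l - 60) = -9*sqrt(2)*l + 60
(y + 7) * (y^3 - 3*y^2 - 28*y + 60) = y^4 + 4*y^3 - 49*y^2 - 136*y + 420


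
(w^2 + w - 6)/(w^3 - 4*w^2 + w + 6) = (w + 3)/(w^2 - 2*w - 3)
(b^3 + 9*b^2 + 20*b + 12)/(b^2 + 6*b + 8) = (b^2 + 7*b + 6)/(b + 4)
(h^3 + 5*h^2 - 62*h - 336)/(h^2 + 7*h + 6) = (h^2 - h - 56)/(h + 1)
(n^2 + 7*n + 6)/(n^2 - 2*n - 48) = (n + 1)/(n - 8)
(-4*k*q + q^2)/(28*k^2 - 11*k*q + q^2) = q/(-7*k + q)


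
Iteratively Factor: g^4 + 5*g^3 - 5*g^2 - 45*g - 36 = (g + 4)*(g^3 + g^2 - 9*g - 9) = (g + 1)*(g + 4)*(g^2 - 9) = (g - 3)*(g + 1)*(g + 4)*(g + 3)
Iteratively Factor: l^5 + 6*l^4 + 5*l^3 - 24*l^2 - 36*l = (l + 3)*(l^4 + 3*l^3 - 4*l^2 - 12*l) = (l + 2)*(l + 3)*(l^3 + l^2 - 6*l) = (l - 2)*(l + 2)*(l + 3)*(l^2 + 3*l) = l*(l - 2)*(l + 2)*(l + 3)*(l + 3)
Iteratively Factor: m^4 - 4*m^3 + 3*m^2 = (m)*(m^3 - 4*m^2 + 3*m) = m^2*(m^2 - 4*m + 3) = m^2*(m - 1)*(m - 3)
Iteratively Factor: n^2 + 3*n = (n)*(n + 3)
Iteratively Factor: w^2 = (w)*(w)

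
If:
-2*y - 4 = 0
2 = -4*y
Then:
No Solution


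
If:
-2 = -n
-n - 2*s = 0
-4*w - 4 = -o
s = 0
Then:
No Solution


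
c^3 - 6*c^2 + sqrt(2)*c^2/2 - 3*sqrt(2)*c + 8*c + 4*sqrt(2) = (c - 4)*(c - 2)*(c + sqrt(2)/2)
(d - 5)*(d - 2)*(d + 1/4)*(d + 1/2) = d^4 - 25*d^3/4 + 39*d^2/8 + 53*d/8 + 5/4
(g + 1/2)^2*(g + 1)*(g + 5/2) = g^4 + 9*g^3/2 + 25*g^2/4 + 27*g/8 + 5/8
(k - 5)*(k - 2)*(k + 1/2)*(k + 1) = k^4 - 11*k^3/2 + 23*k/2 + 5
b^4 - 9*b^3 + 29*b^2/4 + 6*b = b*(b - 8)*(b - 3/2)*(b + 1/2)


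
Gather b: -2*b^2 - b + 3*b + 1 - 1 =-2*b^2 + 2*b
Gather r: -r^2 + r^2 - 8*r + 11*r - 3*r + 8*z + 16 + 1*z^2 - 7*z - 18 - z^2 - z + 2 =0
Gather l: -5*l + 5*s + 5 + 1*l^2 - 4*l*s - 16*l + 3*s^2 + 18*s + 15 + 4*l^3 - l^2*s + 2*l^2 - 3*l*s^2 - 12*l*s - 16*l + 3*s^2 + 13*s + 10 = 4*l^3 + l^2*(3 - s) + l*(-3*s^2 - 16*s - 37) + 6*s^2 + 36*s + 30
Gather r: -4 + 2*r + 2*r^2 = 2*r^2 + 2*r - 4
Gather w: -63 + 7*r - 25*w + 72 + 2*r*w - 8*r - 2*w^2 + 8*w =-r - 2*w^2 + w*(2*r - 17) + 9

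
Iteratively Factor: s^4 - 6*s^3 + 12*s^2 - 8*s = (s)*(s^3 - 6*s^2 + 12*s - 8) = s*(s - 2)*(s^2 - 4*s + 4) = s*(s - 2)^2*(s - 2)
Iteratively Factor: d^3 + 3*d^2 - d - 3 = (d - 1)*(d^2 + 4*d + 3) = (d - 1)*(d + 1)*(d + 3)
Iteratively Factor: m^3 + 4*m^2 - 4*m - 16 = (m + 4)*(m^2 - 4) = (m + 2)*(m + 4)*(m - 2)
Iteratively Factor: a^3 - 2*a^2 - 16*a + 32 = (a - 2)*(a^2 - 16) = (a - 4)*(a - 2)*(a + 4)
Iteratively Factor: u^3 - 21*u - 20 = (u - 5)*(u^2 + 5*u + 4) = (u - 5)*(u + 4)*(u + 1)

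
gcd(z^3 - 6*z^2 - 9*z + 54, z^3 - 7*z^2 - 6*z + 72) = z^2 - 3*z - 18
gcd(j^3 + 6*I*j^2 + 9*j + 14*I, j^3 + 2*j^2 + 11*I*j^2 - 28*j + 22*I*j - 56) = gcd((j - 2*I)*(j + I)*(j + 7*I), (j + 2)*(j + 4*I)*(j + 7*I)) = j + 7*I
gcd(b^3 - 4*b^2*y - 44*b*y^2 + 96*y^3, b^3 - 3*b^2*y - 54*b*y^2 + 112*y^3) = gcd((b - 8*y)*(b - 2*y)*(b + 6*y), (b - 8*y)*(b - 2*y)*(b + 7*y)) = b^2 - 10*b*y + 16*y^2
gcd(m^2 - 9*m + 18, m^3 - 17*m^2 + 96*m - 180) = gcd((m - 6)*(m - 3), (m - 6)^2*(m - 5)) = m - 6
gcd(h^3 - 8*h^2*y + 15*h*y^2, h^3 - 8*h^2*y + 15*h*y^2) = h^3 - 8*h^2*y + 15*h*y^2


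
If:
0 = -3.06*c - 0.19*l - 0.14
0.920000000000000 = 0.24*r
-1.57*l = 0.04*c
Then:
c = -0.05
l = 0.00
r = 3.83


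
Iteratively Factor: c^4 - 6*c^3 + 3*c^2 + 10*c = (c - 2)*(c^3 - 4*c^2 - 5*c) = (c - 2)*(c + 1)*(c^2 - 5*c) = (c - 5)*(c - 2)*(c + 1)*(c)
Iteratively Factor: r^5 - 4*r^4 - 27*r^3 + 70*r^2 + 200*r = (r - 5)*(r^4 + r^3 - 22*r^2 - 40*r) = r*(r - 5)*(r^3 + r^2 - 22*r - 40) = r*(r - 5)*(r + 4)*(r^2 - 3*r - 10) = r*(r - 5)*(r + 2)*(r + 4)*(r - 5)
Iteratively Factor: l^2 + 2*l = (l)*(l + 2)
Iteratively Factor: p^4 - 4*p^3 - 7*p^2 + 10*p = (p)*(p^3 - 4*p^2 - 7*p + 10) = p*(p - 1)*(p^2 - 3*p - 10) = p*(p - 1)*(p + 2)*(p - 5)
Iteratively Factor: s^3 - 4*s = (s)*(s^2 - 4) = s*(s - 2)*(s + 2)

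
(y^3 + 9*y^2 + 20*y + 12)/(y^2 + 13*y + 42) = (y^2 + 3*y + 2)/(y + 7)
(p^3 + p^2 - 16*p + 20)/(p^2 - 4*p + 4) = p + 5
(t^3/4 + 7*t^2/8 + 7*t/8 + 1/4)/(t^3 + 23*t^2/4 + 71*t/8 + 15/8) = (2*t^3 + 7*t^2 + 7*t + 2)/(8*t^3 + 46*t^2 + 71*t + 15)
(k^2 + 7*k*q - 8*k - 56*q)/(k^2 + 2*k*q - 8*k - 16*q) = (k + 7*q)/(k + 2*q)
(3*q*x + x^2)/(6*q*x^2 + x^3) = (3*q + x)/(x*(6*q + x))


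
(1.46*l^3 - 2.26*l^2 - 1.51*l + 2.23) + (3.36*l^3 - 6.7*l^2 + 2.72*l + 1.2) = 4.82*l^3 - 8.96*l^2 + 1.21*l + 3.43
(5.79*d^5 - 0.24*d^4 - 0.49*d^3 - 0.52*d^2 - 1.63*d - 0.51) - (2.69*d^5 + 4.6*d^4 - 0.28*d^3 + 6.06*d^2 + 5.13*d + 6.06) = 3.1*d^5 - 4.84*d^4 - 0.21*d^3 - 6.58*d^2 - 6.76*d - 6.57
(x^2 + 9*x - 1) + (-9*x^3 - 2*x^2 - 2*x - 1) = -9*x^3 - x^2 + 7*x - 2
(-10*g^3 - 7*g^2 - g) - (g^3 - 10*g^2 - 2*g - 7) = -11*g^3 + 3*g^2 + g + 7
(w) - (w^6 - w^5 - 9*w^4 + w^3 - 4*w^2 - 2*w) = -w^6 + w^5 + 9*w^4 - w^3 + 4*w^2 + 3*w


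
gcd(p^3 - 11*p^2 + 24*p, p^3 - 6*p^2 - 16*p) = p^2 - 8*p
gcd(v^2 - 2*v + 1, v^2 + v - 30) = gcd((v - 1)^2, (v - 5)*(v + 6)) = 1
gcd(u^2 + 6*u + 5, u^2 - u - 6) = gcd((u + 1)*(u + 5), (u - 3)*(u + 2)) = 1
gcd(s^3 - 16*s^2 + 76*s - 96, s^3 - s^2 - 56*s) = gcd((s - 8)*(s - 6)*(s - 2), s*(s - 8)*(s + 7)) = s - 8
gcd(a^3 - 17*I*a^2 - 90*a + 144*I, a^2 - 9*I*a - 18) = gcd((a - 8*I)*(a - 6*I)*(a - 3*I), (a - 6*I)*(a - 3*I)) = a^2 - 9*I*a - 18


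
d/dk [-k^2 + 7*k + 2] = 7 - 2*k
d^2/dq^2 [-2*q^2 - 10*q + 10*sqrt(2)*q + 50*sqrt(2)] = -4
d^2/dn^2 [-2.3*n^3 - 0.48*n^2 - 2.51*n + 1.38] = -13.8*n - 0.96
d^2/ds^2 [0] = 0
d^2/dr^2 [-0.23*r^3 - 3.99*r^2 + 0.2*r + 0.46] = -1.38*r - 7.98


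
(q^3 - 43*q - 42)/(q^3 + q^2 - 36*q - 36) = (q - 7)/(q - 6)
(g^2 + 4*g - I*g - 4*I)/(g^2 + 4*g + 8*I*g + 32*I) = (g - I)/(g + 8*I)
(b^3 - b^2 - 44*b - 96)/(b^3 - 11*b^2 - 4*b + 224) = (b + 3)/(b - 7)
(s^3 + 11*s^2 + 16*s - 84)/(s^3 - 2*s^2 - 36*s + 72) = (s + 7)/(s - 6)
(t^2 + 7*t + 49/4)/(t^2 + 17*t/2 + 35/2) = (t + 7/2)/(t + 5)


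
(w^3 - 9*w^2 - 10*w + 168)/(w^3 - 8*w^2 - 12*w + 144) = (w - 7)/(w - 6)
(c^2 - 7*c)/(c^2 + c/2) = 2*(c - 7)/(2*c + 1)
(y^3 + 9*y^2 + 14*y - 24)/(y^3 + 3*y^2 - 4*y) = (y + 6)/y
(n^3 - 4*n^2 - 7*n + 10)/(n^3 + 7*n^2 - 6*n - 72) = (n^3 - 4*n^2 - 7*n + 10)/(n^3 + 7*n^2 - 6*n - 72)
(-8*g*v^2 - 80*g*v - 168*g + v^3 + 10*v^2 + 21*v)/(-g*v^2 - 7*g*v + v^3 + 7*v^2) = (-8*g*v - 24*g + v^2 + 3*v)/(v*(-g + v))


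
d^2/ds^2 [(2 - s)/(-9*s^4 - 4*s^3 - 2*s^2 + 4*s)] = 4*(243*s^7 - 666*s^6 - 489*s^5 - 192*s^4 + 18*s^3 + 36*s^2 + 24*s - 16)/(s^3*(729*s^9 + 972*s^8 + 918*s^7 - 476*s^6 - 660*s^5 - 576*s^4 + 248*s^3 + 144*s^2 + 96*s - 64))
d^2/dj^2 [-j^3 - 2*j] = -6*j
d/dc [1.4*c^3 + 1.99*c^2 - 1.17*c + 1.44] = 4.2*c^2 + 3.98*c - 1.17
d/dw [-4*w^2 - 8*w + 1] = -8*w - 8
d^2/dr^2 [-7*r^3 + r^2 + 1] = 2 - 42*r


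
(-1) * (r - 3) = 3 - r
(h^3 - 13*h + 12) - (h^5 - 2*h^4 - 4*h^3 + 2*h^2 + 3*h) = -h^5 + 2*h^4 + 5*h^3 - 2*h^2 - 16*h + 12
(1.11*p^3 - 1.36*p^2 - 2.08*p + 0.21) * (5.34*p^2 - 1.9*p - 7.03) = 5.9274*p^5 - 9.3714*p^4 - 16.3265*p^3 + 14.6342*p^2 + 14.2234*p - 1.4763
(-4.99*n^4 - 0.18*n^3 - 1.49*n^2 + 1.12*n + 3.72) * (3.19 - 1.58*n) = 7.8842*n^5 - 15.6337*n^4 + 1.78*n^3 - 6.5227*n^2 - 2.3048*n + 11.8668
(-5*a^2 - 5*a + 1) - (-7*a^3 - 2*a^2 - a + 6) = 7*a^3 - 3*a^2 - 4*a - 5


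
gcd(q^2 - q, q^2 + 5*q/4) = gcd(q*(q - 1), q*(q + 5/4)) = q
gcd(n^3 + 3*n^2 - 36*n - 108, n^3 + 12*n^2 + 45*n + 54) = n^2 + 9*n + 18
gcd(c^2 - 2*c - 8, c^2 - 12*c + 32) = c - 4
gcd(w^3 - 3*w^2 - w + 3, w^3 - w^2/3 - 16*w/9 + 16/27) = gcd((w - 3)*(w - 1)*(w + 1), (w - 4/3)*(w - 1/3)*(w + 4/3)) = 1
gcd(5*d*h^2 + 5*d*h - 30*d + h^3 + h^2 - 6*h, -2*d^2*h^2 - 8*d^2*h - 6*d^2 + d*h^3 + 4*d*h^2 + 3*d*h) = h + 3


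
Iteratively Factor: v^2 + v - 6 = (v - 2)*(v + 3)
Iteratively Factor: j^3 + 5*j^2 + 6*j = (j + 3)*(j^2 + 2*j) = (j + 2)*(j + 3)*(j)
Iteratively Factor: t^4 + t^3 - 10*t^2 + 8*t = (t - 1)*(t^3 + 2*t^2 - 8*t) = t*(t - 1)*(t^2 + 2*t - 8) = t*(t - 1)*(t + 4)*(t - 2)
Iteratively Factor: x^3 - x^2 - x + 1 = (x + 1)*(x^2 - 2*x + 1) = (x - 1)*(x + 1)*(x - 1)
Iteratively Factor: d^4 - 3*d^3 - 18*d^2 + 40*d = (d - 5)*(d^3 + 2*d^2 - 8*d) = (d - 5)*(d - 2)*(d^2 + 4*d) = d*(d - 5)*(d - 2)*(d + 4)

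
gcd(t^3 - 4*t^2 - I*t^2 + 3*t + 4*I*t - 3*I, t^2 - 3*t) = t - 3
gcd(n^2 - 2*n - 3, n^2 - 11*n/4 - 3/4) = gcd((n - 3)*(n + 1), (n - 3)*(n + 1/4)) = n - 3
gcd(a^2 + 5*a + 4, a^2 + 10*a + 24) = a + 4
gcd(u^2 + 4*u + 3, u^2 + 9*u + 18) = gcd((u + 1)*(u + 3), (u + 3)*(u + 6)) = u + 3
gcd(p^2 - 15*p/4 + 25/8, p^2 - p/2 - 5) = p - 5/2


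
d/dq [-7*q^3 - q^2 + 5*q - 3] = -21*q^2 - 2*q + 5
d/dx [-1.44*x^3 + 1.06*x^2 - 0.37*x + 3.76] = -4.32*x^2 + 2.12*x - 0.37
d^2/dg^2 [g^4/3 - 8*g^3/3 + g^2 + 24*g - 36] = 4*g^2 - 16*g + 2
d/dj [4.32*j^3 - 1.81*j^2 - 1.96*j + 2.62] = 12.96*j^2 - 3.62*j - 1.96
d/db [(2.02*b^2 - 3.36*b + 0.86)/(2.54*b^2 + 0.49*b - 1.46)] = (9.5242*b^2 - 10.2672*b + 4.4842)/(6.4516*b^4 + 2.4892*b^3 - 7.1767*b^2 - 1.4308*b + 2.1316)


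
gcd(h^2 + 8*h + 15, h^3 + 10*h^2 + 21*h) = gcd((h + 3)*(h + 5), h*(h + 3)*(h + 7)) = h + 3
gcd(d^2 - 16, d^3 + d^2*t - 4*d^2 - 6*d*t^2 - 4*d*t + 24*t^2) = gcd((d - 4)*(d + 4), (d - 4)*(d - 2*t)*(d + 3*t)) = d - 4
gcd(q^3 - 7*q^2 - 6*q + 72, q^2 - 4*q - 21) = q + 3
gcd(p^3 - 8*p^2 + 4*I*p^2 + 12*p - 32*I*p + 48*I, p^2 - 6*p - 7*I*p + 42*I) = p - 6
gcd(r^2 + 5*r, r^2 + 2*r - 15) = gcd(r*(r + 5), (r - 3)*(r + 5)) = r + 5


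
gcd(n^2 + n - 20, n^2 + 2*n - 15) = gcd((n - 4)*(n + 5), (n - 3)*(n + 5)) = n + 5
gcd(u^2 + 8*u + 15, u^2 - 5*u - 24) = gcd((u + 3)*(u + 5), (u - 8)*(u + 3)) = u + 3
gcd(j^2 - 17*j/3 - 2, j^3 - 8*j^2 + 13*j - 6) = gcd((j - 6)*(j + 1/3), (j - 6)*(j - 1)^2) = j - 6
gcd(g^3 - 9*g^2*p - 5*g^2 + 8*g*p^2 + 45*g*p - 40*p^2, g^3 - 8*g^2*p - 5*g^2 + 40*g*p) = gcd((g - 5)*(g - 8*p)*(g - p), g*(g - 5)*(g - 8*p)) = -g^2 + 8*g*p + 5*g - 40*p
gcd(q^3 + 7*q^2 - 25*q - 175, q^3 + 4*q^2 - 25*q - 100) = q^2 - 25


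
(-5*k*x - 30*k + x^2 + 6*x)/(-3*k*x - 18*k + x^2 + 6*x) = (-5*k + x)/(-3*k + x)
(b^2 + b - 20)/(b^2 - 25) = (b - 4)/(b - 5)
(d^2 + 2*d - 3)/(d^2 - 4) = (d^2 + 2*d - 3)/(d^2 - 4)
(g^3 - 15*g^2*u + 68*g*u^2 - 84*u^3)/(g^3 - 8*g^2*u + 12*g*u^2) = (g - 7*u)/g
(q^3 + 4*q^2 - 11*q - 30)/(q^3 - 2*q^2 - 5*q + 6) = (q + 5)/(q - 1)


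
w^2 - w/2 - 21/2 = (w - 7/2)*(w + 3)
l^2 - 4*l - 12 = (l - 6)*(l + 2)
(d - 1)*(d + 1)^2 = d^3 + d^2 - d - 1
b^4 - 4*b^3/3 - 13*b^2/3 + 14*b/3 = b*(b - 7/3)*(b - 1)*(b + 2)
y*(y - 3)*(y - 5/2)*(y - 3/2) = y^4 - 7*y^3 + 63*y^2/4 - 45*y/4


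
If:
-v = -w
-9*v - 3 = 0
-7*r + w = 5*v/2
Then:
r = 1/14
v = -1/3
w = -1/3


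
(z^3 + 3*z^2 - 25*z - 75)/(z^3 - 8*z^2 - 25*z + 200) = (z + 3)/(z - 8)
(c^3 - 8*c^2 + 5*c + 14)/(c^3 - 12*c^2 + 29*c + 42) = (c - 2)/(c - 6)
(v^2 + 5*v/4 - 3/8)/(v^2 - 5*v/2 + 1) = (8*v^2 + 10*v - 3)/(4*(2*v^2 - 5*v + 2))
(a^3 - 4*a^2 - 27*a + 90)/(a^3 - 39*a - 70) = (a^2 - 9*a + 18)/(a^2 - 5*a - 14)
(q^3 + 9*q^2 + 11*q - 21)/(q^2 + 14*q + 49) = (q^2 + 2*q - 3)/(q + 7)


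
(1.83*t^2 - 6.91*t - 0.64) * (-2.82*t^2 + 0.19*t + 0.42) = -5.1606*t^4 + 19.8339*t^3 + 1.2605*t^2 - 3.0238*t - 0.2688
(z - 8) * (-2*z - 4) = -2*z^2 + 12*z + 32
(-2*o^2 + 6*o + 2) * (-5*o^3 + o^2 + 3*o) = 10*o^5 - 32*o^4 - 10*o^3 + 20*o^2 + 6*o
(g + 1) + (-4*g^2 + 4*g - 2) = -4*g^2 + 5*g - 1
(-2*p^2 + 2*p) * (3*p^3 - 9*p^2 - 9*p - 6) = -6*p^5 + 24*p^4 - 6*p^2 - 12*p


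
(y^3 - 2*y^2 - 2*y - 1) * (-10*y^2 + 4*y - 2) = -10*y^5 + 24*y^4 + 10*y^3 + 6*y^2 + 2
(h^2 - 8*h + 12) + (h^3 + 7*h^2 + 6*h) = h^3 + 8*h^2 - 2*h + 12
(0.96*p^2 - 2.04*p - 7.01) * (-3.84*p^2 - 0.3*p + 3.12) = -3.6864*p^4 + 7.5456*p^3 + 30.5256*p^2 - 4.2618*p - 21.8712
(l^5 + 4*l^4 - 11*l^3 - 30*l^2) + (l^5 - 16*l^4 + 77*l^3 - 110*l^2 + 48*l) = 2*l^5 - 12*l^4 + 66*l^3 - 140*l^2 + 48*l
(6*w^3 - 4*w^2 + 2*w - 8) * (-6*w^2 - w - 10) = -36*w^5 + 18*w^4 - 68*w^3 + 86*w^2 - 12*w + 80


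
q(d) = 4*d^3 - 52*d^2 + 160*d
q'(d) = 12*d^2 - 104*d + 160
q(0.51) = 68.61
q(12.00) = 1344.00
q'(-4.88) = 953.29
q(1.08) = 117.19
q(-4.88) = -2484.01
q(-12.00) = -16320.00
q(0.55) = 72.94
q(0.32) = 46.01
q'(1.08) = 61.68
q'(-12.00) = 3136.00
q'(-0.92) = 265.84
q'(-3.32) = 637.55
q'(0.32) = 127.95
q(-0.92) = -194.33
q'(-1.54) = 348.62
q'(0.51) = 110.08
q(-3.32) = -1250.74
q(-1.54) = -384.33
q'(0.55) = 106.43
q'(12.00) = 640.00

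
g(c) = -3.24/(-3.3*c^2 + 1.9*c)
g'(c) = -3.24*(6.6*c - 1.9)/(-3.3*c^2 + 1.9*c)^2 = (6.156 - 21.384*c)/(c^2*(3.3*c - 1.9)^2)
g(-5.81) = 0.03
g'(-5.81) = 0.01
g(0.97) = 2.57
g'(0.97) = -9.16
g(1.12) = 1.61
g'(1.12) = -4.40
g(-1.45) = 0.33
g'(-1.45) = 0.40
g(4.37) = 0.06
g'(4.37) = -0.03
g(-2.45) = 0.13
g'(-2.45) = 0.10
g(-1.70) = 0.25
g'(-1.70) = 0.26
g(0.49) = -23.36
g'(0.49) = -224.77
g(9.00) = 0.01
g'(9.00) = -0.00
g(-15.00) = 0.00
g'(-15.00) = 0.00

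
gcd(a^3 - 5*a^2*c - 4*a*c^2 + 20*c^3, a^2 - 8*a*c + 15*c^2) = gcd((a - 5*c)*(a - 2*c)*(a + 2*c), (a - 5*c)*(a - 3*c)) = a - 5*c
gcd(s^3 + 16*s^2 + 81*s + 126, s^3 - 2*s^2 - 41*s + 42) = s + 6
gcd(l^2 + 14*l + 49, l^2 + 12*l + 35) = l + 7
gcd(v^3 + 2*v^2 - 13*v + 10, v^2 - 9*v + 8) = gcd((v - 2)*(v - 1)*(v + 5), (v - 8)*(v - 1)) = v - 1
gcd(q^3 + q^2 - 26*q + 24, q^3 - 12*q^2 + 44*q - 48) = q - 4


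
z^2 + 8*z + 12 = (z + 2)*(z + 6)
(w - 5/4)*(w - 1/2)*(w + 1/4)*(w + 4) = w^4 + 5*w^3/2 - 93*w^2/16 + 29*w/32 + 5/8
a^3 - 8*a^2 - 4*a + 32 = (a - 8)*(a - 2)*(a + 2)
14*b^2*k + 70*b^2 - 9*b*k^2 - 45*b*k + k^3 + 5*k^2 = (-7*b + k)*(-2*b + k)*(k + 5)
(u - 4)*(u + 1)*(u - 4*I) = u^3 - 3*u^2 - 4*I*u^2 - 4*u + 12*I*u + 16*I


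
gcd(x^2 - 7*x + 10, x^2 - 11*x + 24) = 1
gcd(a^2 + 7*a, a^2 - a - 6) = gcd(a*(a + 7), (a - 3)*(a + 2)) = 1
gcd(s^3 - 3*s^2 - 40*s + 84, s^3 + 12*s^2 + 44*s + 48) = s + 6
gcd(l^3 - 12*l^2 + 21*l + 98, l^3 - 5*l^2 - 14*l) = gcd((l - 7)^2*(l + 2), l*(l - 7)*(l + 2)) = l^2 - 5*l - 14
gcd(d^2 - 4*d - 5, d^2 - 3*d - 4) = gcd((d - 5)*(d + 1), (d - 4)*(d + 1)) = d + 1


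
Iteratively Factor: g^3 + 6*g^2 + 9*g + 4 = (g + 1)*(g^2 + 5*g + 4) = (g + 1)^2*(g + 4)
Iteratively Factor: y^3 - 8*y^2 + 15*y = (y)*(y^2 - 8*y + 15) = y*(y - 3)*(y - 5)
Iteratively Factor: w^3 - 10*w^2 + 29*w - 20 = (w - 5)*(w^2 - 5*w + 4) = (w - 5)*(w - 1)*(w - 4)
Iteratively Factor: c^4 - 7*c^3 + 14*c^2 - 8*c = (c - 4)*(c^3 - 3*c^2 + 2*c) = (c - 4)*(c - 1)*(c^2 - 2*c) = (c - 4)*(c - 2)*(c - 1)*(c)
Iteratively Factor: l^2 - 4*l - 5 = (l + 1)*(l - 5)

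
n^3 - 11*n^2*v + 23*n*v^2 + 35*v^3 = (n - 7*v)*(n - 5*v)*(n + v)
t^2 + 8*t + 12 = (t + 2)*(t + 6)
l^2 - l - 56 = (l - 8)*(l + 7)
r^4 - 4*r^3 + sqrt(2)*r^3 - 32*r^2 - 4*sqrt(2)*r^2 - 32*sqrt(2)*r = r*(r - 8)*(r + 4)*(r + sqrt(2))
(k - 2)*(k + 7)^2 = k^3 + 12*k^2 + 21*k - 98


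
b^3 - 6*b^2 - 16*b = b*(b - 8)*(b + 2)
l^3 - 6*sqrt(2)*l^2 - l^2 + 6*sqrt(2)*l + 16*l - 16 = (l - 1)*(l - 4*sqrt(2))*(l - 2*sqrt(2))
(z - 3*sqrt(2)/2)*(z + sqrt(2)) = z^2 - sqrt(2)*z/2 - 3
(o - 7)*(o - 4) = o^2 - 11*o + 28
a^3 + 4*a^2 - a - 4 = (a - 1)*(a + 1)*(a + 4)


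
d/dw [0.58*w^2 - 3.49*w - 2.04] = 1.16*w - 3.49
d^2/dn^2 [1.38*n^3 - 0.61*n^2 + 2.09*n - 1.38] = 8.28*n - 1.22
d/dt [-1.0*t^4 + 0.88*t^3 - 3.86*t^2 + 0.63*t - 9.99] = -4.0*t^3 + 2.64*t^2 - 7.72*t + 0.63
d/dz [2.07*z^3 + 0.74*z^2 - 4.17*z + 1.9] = 6.21*z^2 + 1.48*z - 4.17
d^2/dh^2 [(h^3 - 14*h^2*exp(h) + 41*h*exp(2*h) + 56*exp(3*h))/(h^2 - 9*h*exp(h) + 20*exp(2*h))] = (-5*h^6 + 39*h^5*exp(h) + 537*h^4*exp(2*h) + 96*h^4*exp(h) - 6423*h^3*exp(3*h) - 1872*h^3*exp(2*h) - 48*h^3*exp(h) + 22164*h^2*exp(4*h) + 11088*h^2*exp(3*h) + 936*h^2*exp(2*h) - 30240*h*exp(5*h) - 20784*h*exp(4*h) - 5544*h*exp(3*h) + 22400*exp(6*h) + 10392*exp(4*h))*exp(h)/(h^6 - 27*h^5*exp(h) + 303*h^4*exp(2*h) - 1809*h^3*exp(3*h) + 6060*h^2*exp(4*h) - 10800*h*exp(5*h) + 8000*exp(6*h))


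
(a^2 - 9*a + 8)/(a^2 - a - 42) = (-a^2 + 9*a - 8)/(-a^2 + a + 42)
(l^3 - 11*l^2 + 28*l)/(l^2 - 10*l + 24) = l*(l - 7)/(l - 6)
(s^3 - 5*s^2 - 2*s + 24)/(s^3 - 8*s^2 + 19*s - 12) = (s + 2)/(s - 1)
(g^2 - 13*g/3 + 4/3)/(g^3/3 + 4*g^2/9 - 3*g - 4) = 3*(3*g^2 - 13*g + 4)/(3*g^3 + 4*g^2 - 27*g - 36)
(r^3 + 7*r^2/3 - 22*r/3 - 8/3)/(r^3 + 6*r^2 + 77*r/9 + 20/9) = 3*(r - 2)/(3*r + 5)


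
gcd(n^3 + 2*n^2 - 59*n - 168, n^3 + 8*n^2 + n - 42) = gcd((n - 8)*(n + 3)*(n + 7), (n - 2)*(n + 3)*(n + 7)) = n^2 + 10*n + 21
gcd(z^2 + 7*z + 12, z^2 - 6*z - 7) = 1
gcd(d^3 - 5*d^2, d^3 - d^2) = d^2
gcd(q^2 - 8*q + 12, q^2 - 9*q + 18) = q - 6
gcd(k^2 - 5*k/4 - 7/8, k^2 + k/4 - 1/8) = k + 1/2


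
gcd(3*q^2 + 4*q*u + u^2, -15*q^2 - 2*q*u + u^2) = 3*q + u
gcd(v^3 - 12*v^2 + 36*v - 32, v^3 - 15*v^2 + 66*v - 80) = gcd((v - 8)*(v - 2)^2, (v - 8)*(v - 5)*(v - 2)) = v^2 - 10*v + 16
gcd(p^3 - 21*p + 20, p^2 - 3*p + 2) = p - 1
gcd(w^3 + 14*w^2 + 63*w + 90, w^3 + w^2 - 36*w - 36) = w + 6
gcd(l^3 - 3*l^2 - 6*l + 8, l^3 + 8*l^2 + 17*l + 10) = l + 2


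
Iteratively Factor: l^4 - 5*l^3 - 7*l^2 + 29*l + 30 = (l - 5)*(l^3 - 7*l - 6) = (l - 5)*(l + 1)*(l^2 - l - 6) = (l - 5)*(l - 3)*(l + 1)*(l + 2)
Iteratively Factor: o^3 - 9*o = (o)*(o^2 - 9) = o*(o - 3)*(o + 3)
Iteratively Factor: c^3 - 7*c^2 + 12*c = (c - 4)*(c^2 - 3*c) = (c - 4)*(c - 3)*(c)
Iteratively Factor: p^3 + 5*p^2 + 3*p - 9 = (p + 3)*(p^2 + 2*p - 3) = (p - 1)*(p + 3)*(p + 3)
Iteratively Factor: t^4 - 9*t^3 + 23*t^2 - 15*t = (t)*(t^3 - 9*t^2 + 23*t - 15) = t*(t - 1)*(t^2 - 8*t + 15) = t*(t - 5)*(t - 1)*(t - 3)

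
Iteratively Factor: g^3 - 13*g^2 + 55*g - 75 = (g - 5)*(g^2 - 8*g + 15) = (g - 5)*(g - 3)*(g - 5)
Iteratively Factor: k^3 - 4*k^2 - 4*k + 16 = (k + 2)*(k^2 - 6*k + 8) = (k - 2)*(k + 2)*(k - 4)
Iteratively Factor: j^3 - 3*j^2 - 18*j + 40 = (j - 2)*(j^2 - j - 20) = (j - 2)*(j + 4)*(j - 5)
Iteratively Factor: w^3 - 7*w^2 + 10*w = (w - 2)*(w^2 - 5*w) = w*(w - 2)*(w - 5)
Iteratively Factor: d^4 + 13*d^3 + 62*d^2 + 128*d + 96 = (d + 3)*(d^3 + 10*d^2 + 32*d + 32) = (d + 3)*(d + 4)*(d^2 + 6*d + 8) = (d + 3)*(d + 4)^2*(d + 2)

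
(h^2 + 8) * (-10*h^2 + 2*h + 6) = -10*h^4 + 2*h^3 - 74*h^2 + 16*h + 48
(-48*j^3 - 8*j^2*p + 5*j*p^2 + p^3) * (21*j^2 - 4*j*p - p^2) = -1008*j^5 + 24*j^4*p + 185*j^3*p^2 + 9*j^2*p^3 - 9*j*p^4 - p^5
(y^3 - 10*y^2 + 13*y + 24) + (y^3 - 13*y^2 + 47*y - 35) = 2*y^3 - 23*y^2 + 60*y - 11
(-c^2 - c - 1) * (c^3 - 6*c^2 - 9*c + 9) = -c^5 + 5*c^4 + 14*c^3 + 6*c^2 - 9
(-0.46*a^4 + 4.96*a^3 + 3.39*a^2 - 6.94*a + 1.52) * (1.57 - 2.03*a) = 0.9338*a^5 - 10.791*a^4 + 0.905500000000001*a^3 + 19.4105*a^2 - 13.9814*a + 2.3864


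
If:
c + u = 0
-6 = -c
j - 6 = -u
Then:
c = 6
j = 12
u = -6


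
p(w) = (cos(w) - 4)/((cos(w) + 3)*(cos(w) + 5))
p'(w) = (cos(w) - 4)*sin(w)/((cos(w) + 3)*(cos(w) + 5)^2) + (cos(w) - 4)*sin(w)/((cos(w) + 3)^2*(cos(w) + 5)) - sin(w)/((cos(w) + 3)*(cos(w) + 5)) = (cos(w)^2 - 8*cos(w) - 47)*sin(w)/((cos(w) + 3)^2*(cos(w) + 5)^2)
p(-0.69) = -0.15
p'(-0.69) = 0.07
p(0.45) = -0.13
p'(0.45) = -0.04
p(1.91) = -0.35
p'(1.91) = -0.27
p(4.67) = -0.28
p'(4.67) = 0.22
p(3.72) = -0.54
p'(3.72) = 0.27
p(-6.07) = -0.13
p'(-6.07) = -0.02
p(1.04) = -0.18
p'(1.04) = -0.12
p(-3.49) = -0.59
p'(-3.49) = -0.19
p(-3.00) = -0.62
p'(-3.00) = 0.08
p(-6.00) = -0.13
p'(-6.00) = -0.03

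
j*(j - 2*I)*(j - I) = j^3 - 3*I*j^2 - 2*j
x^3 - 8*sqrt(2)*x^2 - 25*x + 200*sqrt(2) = (x - 5)*(x + 5)*(x - 8*sqrt(2))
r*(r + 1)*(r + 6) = r^3 + 7*r^2 + 6*r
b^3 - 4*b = b*(b - 2)*(b + 2)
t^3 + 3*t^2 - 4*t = t*(t - 1)*(t + 4)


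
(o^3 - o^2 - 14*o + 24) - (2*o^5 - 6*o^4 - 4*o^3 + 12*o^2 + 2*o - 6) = -2*o^5 + 6*o^4 + 5*o^3 - 13*o^2 - 16*o + 30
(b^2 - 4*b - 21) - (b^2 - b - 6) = -3*b - 15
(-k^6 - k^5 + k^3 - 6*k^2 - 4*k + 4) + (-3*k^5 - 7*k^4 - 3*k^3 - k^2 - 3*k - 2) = -k^6 - 4*k^5 - 7*k^4 - 2*k^3 - 7*k^2 - 7*k + 2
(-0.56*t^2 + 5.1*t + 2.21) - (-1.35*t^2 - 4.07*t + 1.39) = 0.79*t^2 + 9.17*t + 0.82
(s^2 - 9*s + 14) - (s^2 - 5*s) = 14 - 4*s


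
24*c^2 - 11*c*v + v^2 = (-8*c + v)*(-3*c + v)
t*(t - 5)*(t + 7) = t^3 + 2*t^2 - 35*t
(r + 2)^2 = r^2 + 4*r + 4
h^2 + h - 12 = (h - 3)*(h + 4)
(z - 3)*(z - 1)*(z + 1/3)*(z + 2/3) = z^4 - 3*z^3 - 7*z^2/9 + 19*z/9 + 2/3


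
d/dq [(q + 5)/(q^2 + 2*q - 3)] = (q^2 + 2*q - 2*(q + 1)*(q + 5) - 3)/(q^2 + 2*q - 3)^2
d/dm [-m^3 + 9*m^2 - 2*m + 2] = -3*m^2 + 18*m - 2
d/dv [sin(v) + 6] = cos(v)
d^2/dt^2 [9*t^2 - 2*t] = 18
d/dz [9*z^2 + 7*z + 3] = 18*z + 7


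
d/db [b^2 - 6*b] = 2*b - 6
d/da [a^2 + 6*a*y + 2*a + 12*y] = 2*a + 6*y + 2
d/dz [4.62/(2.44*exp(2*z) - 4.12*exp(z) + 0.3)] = (19.0344 - 22.5456*exp(z))*exp(z)/(2.44*exp(2*z) - 4.12*exp(z) + 0.3)^2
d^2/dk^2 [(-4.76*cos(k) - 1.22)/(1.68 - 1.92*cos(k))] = (19.851264*sin(k)^2 - 17.369856*cos(k) + 19.851264)/(7.077888*cos(k)^3 - 18.579456*cos(k)^2 + 16.257024*cos(k) - 4.741632)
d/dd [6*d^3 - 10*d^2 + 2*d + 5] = 18*d^2 - 20*d + 2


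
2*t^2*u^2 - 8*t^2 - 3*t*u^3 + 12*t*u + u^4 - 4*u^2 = (-2*t + u)*(-t + u)*(u - 2)*(u + 2)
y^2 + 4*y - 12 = (y - 2)*(y + 6)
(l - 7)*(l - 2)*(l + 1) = l^3 - 8*l^2 + 5*l + 14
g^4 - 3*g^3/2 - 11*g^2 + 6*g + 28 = (g - 7/2)*(g - 2)*(g + 2)^2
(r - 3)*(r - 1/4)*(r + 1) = r^3 - 9*r^2/4 - 5*r/2 + 3/4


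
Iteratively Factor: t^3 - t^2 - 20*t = (t - 5)*(t^2 + 4*t) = (t - 5)*(t + 4)*(t)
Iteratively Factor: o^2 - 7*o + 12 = (o - 4)*(o - 3)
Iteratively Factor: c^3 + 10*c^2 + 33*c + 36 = (c + 4)*(c^2 + 6*c + 9) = (c + 3)*(c + 4)*(c + 3)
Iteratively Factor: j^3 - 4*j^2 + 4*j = (j)*(j^2 - 4*j + 4) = j*(j - 2)*(j - 2)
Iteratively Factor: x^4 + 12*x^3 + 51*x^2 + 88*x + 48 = (x + 3)*(x^3 + 9*x^2 + 24*x + 16) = (x + 1)*(x + 3)*(x^2 + 8*x + 16) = (x + 1)*(x + 3)*(x + 4)*(x + 4)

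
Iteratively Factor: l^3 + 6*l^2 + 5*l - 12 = (l - 1)*(l^2 + 7*l + 12) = (l - 1)*(l + 3)*(l + 4)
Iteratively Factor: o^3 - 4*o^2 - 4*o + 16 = (o - 2)*(o^2 - 2*o - 8) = (o - 2)*(o + 2)*(o - 4)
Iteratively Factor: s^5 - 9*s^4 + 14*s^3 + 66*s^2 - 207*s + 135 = (s - 5)*(s^4 - 4*s^3 - 6*s^2 + 36*s - 27) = (s - 5)*(s - 3)*(s^3 - s^2 - 9*s + 9) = (s - 5)*(s - 3)*(s + 3)*(s^2 - 4*s + 3) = (s - 5)*(s - 3)^2*(s + 3)*(s - 1)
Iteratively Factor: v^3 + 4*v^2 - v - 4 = (v + 1)*(v^2 + 3*v - 4) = (v + 1)*(v + 4)*(v - 1)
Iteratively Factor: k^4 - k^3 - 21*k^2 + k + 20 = (k + 4)*(k^3 - 5*k^2 - k + 5) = (k - 5)*(k + 4)*(k^2 - 1) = (k - 5)*(k - 1)*(k + 4)*(k + 1)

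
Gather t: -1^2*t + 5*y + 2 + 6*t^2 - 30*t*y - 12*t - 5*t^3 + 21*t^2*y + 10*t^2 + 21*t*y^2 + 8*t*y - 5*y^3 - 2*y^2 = -5*t^3 + t^2*(21*y + 16) + t*(21*y^2 - 22*y - 13) - 5*y^3 - 2*y^2 + 5*y + 2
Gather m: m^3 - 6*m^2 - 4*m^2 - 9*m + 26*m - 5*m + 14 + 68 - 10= m^3 - 10*m^2 + 12*m + 72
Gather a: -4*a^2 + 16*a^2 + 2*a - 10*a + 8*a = 12*a^2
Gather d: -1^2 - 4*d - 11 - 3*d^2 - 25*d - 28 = -3*d^2 - 29*d - 40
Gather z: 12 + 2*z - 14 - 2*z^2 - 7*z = -2*z^2 - 5*z - 2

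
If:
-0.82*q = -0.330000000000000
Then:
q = 0.40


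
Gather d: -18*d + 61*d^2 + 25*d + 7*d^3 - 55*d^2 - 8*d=7*d^3 + 6*d^2 - d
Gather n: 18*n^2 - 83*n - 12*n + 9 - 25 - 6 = 18*n^2 - 95*n - 22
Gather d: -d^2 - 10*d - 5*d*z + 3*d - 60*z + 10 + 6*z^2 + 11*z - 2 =-d^2 + d*(-5*z - 7) + 6*z^2 - 49*z + 8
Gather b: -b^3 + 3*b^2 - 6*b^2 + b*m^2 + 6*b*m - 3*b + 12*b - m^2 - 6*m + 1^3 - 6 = -b^3 - 3*b^2 + b*(m^2 + 6*m + 9) - m^2 - 6*m - 5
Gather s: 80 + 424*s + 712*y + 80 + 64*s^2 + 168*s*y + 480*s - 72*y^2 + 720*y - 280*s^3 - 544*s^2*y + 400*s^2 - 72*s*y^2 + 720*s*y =-280*s^3 + s^2*(464 - 544*y) + s*(-72*y^2 + 888*y + 904) - 72*y^2 + 1432*y + 160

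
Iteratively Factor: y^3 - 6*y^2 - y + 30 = (y - 5)*(y^2 - y - 6) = (y - 5)*(y + 2)*(y - 3)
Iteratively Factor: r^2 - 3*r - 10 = (r + 2)*(r - 5)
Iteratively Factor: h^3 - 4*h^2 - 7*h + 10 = (h - 1)*(h^2 - 3*h - 10) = (h - 1)*(h + 2)*(h - 5)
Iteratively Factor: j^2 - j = (j - 1)*(j)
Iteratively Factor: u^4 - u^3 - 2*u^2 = (u)*(u^3 - u^2 - 2*u) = u^2*(u^2 - u - 2) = u^2*(u + 1)*(u - 2)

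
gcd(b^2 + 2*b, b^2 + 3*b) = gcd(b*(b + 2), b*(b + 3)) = b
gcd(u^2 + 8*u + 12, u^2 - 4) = u + 2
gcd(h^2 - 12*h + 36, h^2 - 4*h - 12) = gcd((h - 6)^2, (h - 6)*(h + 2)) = h - 6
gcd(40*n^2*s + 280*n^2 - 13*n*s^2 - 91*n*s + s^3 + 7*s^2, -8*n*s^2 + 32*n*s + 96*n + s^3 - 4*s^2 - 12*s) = -8*n + s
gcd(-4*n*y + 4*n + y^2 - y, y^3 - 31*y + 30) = y - 1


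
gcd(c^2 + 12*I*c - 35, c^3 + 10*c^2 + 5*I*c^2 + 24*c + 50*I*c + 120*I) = c + 5*I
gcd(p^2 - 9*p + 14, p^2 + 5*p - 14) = p - 2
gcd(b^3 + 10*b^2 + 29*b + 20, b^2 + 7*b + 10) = b + 5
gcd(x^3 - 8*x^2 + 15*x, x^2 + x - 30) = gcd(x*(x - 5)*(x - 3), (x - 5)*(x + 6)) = x - 5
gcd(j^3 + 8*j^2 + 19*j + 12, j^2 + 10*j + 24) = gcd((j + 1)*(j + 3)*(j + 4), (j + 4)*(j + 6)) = j + 4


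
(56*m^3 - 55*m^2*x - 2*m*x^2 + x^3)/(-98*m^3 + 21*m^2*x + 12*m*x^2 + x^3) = (8*m^2 - 9*m*x + x^2)/(-14*m^2 + 5*m*x + x^2)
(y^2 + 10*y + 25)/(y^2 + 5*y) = (y + 5)/y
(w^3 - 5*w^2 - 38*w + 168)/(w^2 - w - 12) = (w^2 - w - 42)/(w + 3)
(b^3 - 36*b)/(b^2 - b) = (b^2 - 36)/(b - 1)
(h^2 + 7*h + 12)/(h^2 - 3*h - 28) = (h + 3)/(h - 7)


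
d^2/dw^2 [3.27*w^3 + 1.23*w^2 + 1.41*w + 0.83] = 19.62*w + 2.46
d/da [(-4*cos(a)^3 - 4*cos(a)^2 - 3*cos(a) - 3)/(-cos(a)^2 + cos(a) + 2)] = (-4*cos(a)^2 + 16*cos(a) + 3)*sin(a)/(cos(a) - 2)^2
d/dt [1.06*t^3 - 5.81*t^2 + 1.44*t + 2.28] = 3.18*t^2 - 11.62*t + 1.44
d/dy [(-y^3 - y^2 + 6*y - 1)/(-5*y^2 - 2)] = (5*y^4 + 36*y^2 - 6*y - 12)/(25*y^4 + 20*y^2 + 4)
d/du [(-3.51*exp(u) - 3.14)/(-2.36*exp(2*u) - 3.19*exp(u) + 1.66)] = (-(3.51*exp(u) + 3.14)*(4.72*exp(u) + 3.19) + 8.2836*exp(2*u) + 11.1969*exp(u) - 5.8266)*exp(u)/(2.36*exp(2*u) + 3.19*exp(u) - 1.66)^2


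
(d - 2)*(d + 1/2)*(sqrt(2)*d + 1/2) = sqrt(2)*d^3 - 3*sqrt(2)*d^2/2 + d^2/2 - sqrt(2)*d - 3*d/4 - 1/2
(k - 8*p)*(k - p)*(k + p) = k^3 - 8*k^2*p - k*p^2 + 8*p^3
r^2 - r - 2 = (r - 2)*(r + 1)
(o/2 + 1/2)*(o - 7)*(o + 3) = o^3/2 - 3*o^2/2 - 25*o/2 - 21/2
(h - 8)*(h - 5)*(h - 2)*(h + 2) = h^4 - 13*h^3 + 36*h^2 + 52*h - 160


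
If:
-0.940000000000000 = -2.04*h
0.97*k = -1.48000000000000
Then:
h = 0.46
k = -1.53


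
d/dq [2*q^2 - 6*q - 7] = 4*q - 6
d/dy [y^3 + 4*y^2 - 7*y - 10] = 3*y^2 + 8*y - 7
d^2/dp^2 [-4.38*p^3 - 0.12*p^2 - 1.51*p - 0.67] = -26.28*p - 0.24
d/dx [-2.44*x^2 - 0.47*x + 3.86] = -4.88*x - 0.47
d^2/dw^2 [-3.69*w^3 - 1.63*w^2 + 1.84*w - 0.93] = -22.14*w - 3.26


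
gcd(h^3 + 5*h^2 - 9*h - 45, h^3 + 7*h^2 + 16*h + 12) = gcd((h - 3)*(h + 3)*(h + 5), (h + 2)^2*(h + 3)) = h + 3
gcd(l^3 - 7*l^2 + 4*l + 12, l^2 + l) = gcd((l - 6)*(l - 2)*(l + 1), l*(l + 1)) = l + 1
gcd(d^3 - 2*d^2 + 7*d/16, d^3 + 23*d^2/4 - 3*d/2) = d^2 - d/4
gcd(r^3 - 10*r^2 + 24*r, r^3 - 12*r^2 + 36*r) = r^2 - 6*r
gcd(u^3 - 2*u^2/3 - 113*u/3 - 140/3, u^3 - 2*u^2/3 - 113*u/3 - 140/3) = u^3 - 2*u^2/3 - 113*u/3 - 140/3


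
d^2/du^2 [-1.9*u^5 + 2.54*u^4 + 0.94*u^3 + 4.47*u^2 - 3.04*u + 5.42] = -38.0*u^3 + 30.48*u^2 + 5.64*u + 8.94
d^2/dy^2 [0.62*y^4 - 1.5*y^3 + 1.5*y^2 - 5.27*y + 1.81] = 7.44*y^2 - 9.0*y + 3.0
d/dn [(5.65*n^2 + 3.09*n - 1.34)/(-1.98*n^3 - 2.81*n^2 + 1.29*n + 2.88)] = (11.187*n^4 + 12.2364*n^3 + 8.0118*n^2 + 25.0132*n + 10.6278)/(3.9204*n^6 + 11.1276*n^5 + 2.7877*n^4 - 18.6546*n^3 - 14.5215*n^2 + 7.4304*n + 8.2944)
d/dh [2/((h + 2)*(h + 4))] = 4*(-h - 3)/(h^4 + 12*h^3 + 52*h^2 + 96*h + 64)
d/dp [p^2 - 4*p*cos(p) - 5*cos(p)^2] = 4*p*sin(p) + 2*p + 5*sin(2*p) - 4*cos(p)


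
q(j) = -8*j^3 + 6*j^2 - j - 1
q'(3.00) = -181.00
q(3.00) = -166.00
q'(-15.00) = -5581.00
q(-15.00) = 28364.00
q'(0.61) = -2.61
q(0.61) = -1.19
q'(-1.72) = -92.64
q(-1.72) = 59.18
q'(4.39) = -410.85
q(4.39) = -566.59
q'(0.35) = 0.26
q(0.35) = -0.96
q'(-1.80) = -100.36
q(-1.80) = 66.90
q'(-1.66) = -87.05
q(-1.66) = 53.79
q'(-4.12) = -457.83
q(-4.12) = 664.44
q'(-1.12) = -44.55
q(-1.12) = 18.89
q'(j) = -24*j^2 + 12*j - 1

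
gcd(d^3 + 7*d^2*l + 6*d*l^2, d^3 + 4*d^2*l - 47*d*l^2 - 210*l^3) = d + 6*l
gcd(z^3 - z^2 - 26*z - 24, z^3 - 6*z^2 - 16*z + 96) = z^2 - 2*z - 24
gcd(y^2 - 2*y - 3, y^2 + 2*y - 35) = 1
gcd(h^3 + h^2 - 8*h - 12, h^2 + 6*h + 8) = h + 2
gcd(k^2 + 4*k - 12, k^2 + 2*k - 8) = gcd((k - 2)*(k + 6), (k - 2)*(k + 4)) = k - 2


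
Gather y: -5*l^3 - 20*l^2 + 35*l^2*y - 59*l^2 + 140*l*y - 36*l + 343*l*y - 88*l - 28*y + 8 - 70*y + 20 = -5*l^3 - 79*l^2 - 124*l + y*(35*l^2 + 483*l - 98) + 28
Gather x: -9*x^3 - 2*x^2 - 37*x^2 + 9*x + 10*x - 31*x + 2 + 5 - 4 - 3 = -9*x^3 - 39*x^2 - 12*x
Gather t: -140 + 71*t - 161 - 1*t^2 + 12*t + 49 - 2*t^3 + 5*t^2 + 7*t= -2*t^3 + 4*t^2 + 90*t - 252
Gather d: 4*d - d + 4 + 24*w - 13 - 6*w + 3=3*d + 18*w - 6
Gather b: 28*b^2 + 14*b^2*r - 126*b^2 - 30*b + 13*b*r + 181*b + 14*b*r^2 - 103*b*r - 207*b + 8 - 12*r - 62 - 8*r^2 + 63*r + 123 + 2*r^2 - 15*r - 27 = b^2*(14*r - 98) + b*(14*r^2 - 90*r - 56) - 6*r^2 + 36*r + 42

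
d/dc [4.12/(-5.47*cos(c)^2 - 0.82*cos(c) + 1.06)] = -(45.0728*cos(c) + 3.3784)*sin(c)/(5.47*cos(c)^2 + 0.82*cos(c) - 1.06)^2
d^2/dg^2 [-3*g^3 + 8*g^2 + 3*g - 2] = 16 - 18*g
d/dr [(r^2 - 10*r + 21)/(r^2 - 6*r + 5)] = 4*(r^2 - 8*r + 19)/(r^4 - 12*r^3 + 46*r^2 - 60*r + 25)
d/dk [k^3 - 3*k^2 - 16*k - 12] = 3*k^2 - 6*k - 16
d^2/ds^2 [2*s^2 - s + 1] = 4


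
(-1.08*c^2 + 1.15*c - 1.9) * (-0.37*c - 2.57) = 0.3996*c^3 + 2.3501*c^2 - 2.2525*c + 4.883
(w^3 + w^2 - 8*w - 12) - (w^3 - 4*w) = w^2 - 4*w - 12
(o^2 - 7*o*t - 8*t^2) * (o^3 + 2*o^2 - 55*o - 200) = o^5 - 7*o^4*t + 2*o^4 - 8*o^3*t^2 - 14*o^3*t - 55*o^3 - 16*o^2*t^2 + 385*o^2*t - 200*o^2 + 440*o*t^2 + 1400*o*t + 1600*t^2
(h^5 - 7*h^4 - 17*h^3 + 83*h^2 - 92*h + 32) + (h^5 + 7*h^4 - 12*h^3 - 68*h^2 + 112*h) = 2*h^5 - 29*h^3 + 15*h^2 + 20*h + 32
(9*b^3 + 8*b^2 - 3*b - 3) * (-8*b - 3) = -72*b^4 - 91*b^3 + 33*b + 9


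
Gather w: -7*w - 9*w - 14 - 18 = -16*w - 32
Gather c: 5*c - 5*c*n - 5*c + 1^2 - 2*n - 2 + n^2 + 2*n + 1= -5*c*n + n^2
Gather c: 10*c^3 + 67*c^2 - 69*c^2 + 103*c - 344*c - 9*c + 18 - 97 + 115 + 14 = 10*c^3 - 2*c^2 - 250*c + 50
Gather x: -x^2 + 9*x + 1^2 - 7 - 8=-x^2 + 9*x - 14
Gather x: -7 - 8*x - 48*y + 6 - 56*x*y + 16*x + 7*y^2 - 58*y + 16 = x*(8 - 56*y) + 7*y^2 - 106*y + 15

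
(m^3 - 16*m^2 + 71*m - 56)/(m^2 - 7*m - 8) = (m^2 - 8*m + 7)/(m + 1)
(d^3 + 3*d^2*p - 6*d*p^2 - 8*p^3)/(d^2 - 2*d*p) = d + 5*p + 4*p^2/d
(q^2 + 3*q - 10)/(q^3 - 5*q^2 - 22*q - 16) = (-q^2 - 3*q + 10)/(-q^3 + 5*q^2 + 22*q + 16)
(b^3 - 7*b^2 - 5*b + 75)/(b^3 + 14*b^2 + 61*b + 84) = (b^2 - 10*b + 25)/(b^2 + 11*b + 28)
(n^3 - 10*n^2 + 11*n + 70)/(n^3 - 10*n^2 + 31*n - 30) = (n^2 - 5*n - 14)/(n^2 - 5*n + 6)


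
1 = 1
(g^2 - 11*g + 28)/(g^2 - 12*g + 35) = (g - 4)/(g - 5)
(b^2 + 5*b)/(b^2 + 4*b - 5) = b/(b - 1)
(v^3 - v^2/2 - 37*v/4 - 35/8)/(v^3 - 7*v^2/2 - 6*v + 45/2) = (v^2 - 3*v - 7/4)/(v^2 - 6*v + 9)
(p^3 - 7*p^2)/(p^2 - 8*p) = p*(p - 7)/(p - 8)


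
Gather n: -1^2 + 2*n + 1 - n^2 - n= -n^2 + n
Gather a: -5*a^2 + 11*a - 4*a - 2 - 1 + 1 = -5*a^2 + 7*a - 2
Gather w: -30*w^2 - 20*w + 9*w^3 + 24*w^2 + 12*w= 9*w^3 - 6*w^2 - 8*w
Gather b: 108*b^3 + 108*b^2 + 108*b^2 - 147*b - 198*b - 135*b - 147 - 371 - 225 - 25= 108*b^3 + 216*b^2 - 480*b - 768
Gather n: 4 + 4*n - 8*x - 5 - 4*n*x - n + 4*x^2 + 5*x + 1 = n*(3 - 4*x) + 4*x^2 - 3*x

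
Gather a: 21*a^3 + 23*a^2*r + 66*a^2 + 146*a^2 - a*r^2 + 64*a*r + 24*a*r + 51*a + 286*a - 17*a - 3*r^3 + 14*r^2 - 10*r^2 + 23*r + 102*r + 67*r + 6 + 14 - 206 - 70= 21*a^3 + a^2*(23*r + 212) + a*(-r^2 + 88*r + 320) - 3*r^3 + 4*r^2 + 192*r - 256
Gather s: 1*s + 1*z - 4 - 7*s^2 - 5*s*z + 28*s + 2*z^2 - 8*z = -7*s^2 + s*(29 - 5*z) + 2*z^2 - 7*z - 4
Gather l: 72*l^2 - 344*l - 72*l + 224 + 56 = 72*l^2 - 416*l + 280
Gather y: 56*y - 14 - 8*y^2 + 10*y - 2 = -8*y^2 + 66*y - 16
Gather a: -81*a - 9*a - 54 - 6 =-90*a - 60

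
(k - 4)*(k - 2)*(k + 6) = k^3 - 28*k + 48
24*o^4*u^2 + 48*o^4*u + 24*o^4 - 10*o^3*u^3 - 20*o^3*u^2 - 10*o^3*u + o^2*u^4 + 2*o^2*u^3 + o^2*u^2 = (-6*o + u)*(-4*o + u)*(o*u + o)^2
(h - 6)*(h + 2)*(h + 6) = h^3 + 2*h^2 - 36*h - 72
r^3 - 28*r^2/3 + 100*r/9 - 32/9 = (r - 8)*(r - 2/3)^2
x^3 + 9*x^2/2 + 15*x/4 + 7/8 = (x + 1/2)^2*(x + 7/2)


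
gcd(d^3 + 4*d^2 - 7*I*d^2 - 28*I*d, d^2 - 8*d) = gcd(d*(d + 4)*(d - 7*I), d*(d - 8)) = d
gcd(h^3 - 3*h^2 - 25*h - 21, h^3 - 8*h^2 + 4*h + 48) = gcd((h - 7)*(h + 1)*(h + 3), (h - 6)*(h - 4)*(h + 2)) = 1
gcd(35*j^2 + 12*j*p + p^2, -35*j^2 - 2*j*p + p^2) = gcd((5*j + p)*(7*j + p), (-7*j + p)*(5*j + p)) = 5*j + p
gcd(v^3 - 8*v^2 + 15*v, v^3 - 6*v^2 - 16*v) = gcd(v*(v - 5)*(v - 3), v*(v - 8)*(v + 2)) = v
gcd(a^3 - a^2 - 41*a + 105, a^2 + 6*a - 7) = a + 7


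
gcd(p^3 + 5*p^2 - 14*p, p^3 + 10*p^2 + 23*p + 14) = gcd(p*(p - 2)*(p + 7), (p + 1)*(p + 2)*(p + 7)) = p + 7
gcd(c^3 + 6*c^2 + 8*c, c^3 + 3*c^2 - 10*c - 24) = c^2 + 6*c + 8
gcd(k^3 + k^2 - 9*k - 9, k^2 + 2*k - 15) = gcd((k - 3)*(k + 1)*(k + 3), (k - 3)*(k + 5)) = k - 3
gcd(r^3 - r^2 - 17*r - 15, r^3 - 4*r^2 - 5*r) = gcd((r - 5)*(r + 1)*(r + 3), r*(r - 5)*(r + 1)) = r^2 - 4*r - 5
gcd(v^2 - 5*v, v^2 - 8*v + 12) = 1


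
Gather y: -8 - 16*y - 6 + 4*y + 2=-12*y - 12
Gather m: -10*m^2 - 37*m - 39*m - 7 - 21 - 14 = -10*m^2 - 76*m - 42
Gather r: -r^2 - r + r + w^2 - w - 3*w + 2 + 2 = -r^2 + w^2 - 4*w + 4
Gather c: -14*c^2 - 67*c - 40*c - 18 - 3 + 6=-14*c^2 - 107*c - 15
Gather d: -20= -20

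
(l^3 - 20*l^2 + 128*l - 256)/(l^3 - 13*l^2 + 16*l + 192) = (l - 4)/(l + 3)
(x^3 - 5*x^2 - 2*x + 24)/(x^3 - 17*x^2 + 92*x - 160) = (x^2 - x - 6)/(x^2 - 13*x + 40)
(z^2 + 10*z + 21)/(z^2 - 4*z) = (z^2 + 10*z + 21)/(z*(z - 4))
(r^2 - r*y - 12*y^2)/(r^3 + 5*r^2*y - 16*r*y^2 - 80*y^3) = (r + 3*y)/(r^2 + 9*r*y + 20*y^2)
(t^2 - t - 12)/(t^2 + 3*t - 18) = (t^2 - t - 12)/(t^2 + 3*t - 18)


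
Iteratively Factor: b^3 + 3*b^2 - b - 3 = (b + 3)*(b^2 - 1) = (b + 1)*(b + 3)*(b - 1)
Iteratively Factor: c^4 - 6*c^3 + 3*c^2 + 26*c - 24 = (c + 2)*(c^3 - 8*c^2 + 19*c - 12) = (c - 1)*(c + 2)*(c^2 - 7*c + 12) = (c - 3)*(c - 1)*(c + 2)*(c - 4)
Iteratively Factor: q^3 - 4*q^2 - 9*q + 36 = (q + 3)*(q^2 - 7*q + 12) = (q - 3)*(q + 3)*(q - 4)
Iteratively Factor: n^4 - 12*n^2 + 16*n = (n - 2)*(n^3 + 2*n^2 - 8*n) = n*(n - 2)*(n^2 + 2*n - 8) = n*(n - 2)*(n + 4)*(n - 2)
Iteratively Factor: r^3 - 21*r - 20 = (r + 1)*(r^2 - r - 20) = (r - 5)*(r + 1)*(r + 4)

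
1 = 1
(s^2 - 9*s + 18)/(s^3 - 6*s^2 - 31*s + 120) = (s - 6)/(s^2 - 3*s - 40)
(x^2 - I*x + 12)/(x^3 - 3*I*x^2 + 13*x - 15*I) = (x - 4*I)/(x^2 - 6*I*x - 5)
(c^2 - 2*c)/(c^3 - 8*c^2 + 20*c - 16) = c/(c^2 - 6*c + 8)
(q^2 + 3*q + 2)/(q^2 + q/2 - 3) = 2*(q + 1)/(2*q - 3)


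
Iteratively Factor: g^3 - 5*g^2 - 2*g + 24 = (g + 2)*(g^2 - 7*g + 12) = (g - 3)*(g + 2)*(g - 4)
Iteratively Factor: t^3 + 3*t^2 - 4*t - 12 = (t + 3)*(t^2 - 4) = (t + 2)*(t + 3)*(t - 2)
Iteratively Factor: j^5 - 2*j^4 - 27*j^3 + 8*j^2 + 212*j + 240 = (j + 3)*(j^4 - 5*j^3 - 12*j^2 + 44*j + 80) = (j + 2)*(j + 3)*(j^3 - 7*j^2 + 2*j + 40) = (j + 2)^2*(j + 3)*(j^2 - 9*j + 20) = (j - 4)*(j + 2)^2*(j + 3)*(j - 5)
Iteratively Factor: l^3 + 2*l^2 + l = (l)*(l^2 + 2*l + 1) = l*(l + 1)*(l + 1)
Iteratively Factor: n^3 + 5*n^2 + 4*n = (n)*(n^2 + 5*n + 4) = n*(n + 1)*(n + 4)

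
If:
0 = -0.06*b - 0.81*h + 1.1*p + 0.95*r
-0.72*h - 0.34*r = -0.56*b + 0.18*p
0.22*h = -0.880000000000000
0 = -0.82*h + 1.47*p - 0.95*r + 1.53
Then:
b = -6.20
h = -4.00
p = -3.28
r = -0.01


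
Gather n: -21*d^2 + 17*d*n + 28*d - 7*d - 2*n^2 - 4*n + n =-21*d^2 + 21*d - 2*n^2 + n*(17*d - 3)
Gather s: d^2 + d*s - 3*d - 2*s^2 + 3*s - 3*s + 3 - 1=d^2 + d*s - 3*d - 2*s^2 + 2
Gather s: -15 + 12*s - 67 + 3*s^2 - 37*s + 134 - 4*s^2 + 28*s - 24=-s^2 + 3*s + 28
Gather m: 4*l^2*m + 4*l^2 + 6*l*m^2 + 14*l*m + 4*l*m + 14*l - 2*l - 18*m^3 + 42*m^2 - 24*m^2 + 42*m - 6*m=4*l^2 + 12*l - 18*m^3 + m^2*(6*l + 18) + m*(4*l^2 + 18*l + 36)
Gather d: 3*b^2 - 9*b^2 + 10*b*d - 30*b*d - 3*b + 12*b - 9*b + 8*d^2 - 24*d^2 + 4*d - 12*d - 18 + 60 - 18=-6*b^2 - 16*d^2 + d*(-20*b - 8) + 24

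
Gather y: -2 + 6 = 4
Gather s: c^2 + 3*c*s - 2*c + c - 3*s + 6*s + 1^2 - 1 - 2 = c^2 - c + s*(3*c + 3) - 2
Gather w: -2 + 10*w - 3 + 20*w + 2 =30*w - 3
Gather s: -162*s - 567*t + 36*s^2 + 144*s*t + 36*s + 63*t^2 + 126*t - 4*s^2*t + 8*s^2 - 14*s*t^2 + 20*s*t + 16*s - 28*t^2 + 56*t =s^2*(44 - 4*t) + s*(-14*t^2 + 164*t - 110) + 35*t^2 - 385*t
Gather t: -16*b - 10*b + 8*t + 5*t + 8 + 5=-26*b + 13*t + 13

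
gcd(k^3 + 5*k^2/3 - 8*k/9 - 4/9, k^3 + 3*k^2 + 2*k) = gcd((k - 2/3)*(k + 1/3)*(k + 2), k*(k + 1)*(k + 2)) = k + 2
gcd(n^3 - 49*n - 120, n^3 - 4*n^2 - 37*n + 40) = n^2 - 3*n - 40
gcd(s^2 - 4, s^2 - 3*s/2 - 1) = s - 2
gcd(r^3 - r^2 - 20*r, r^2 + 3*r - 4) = r + 4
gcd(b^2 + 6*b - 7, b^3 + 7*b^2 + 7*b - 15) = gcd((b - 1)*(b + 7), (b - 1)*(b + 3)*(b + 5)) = b - 1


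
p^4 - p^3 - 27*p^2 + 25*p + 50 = (p - 5)*(p - 2)*(p + 1)*(p + 5)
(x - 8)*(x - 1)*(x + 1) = x^3 - 8*x^2 - x + 8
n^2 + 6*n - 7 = (n - 1)*(n + 7)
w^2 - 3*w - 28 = (w - 7)*(w + 4)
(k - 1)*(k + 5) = k^2 + 4*k - 5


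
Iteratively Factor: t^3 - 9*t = (t + 3)*(t^2 - 3*t) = (t - 3)*(t + 3)*(t)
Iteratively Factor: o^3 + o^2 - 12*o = (o)*(o^2 + o - 12) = o*(o + 4)*(o - 3)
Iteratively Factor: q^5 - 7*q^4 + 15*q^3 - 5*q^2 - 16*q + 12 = (q + 1)*(q^4 - 8*q^3 + 23*q^2 - 28*q + 12) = (q - 3)*(q + 1)*(q^3 - 5*q^2 + 8*q - 4) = (q - 3)*(q - 1)*(q + 1)*(q^2 - 4*q + 4) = (q - 3)*(q - 2)*(q - 1)*(q + 1)*(q - 2)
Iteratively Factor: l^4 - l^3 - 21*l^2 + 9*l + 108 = (l + 3)*(l^3 - 4*l^2 - 9*l + 36) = (l - 4)*(l + 3)*(l^2 - 9) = (l - 4)*(l + 3)^2*(l - 3)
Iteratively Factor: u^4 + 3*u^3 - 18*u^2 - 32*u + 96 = (u - 3)*(u^3 + 6*u^2 - 32) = (u - 3)*(u + 4)*(u^2 + 2*u - 8) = (u - 3)*(u - 2)*(u + 4)*(u + 4)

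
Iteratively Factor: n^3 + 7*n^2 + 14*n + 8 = (n + 1)*(n^2 + 6*n + 8) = (n + 1)*(n + 2)*(n + 4)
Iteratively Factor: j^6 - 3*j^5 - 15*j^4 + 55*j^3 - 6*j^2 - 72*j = (j + 4)*(j^5 - 7*j^4 + 13*j^3 + 3*j^2 - 18*j) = (j + 1)*(j + 4)*(j^4 - 8*j^3 + 21*j^2 - 18*j) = j*(j + 1)*(j + 4)*(j^3 - 8*j^2 + 21*j - 18) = j*(j - 3)*(j + 1)*(j + 4)*(j^2 - 5*j + 6) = j*(j - 3)^2*(j + 1)*(j + 4)*(j - 2)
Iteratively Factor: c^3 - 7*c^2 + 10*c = (c - 5)*(c^2 - 2*c) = (c - 5)*(c - 2)*(c)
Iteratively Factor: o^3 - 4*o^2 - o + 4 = (o - 4)*(o^2 - 1) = (o - 4)*(o + 1)*(o - 1)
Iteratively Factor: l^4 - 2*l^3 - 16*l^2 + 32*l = (l - 4)*(l^3 + 2*l^2 - 8*l) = (l - 4)*(l + 4)*(l^2 - 2*l) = l*(l - 4)*(l + 4)*(l - 2)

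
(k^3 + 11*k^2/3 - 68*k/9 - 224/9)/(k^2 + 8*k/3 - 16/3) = (9*k^2 - 3*k - 56)/(3*(3*k - 4))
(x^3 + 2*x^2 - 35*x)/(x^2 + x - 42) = x*(x - 5)/(x - 6)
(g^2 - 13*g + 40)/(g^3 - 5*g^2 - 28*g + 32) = (g - 5)/(g^2 + 3*g - 4)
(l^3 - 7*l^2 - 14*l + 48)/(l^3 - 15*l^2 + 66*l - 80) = (l + 3)/(l - 5)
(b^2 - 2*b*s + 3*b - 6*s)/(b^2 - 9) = (b - 2*s)/(b - 3)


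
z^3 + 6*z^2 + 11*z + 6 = (z + 1)*(z + 2)*(z + 3)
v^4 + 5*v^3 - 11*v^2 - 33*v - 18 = (v - 3)*(v + 1)^2*(v + 6)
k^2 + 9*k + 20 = (k + 4)*(k + 5)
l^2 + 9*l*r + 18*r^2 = (l + 3*r)*(l + 6*r)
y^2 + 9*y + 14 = (y + 2)*(y + 7)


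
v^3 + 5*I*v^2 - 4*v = v*(v + I)*(v + 4*I)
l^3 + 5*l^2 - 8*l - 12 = (l - 2)*(l + 1)*(l + 6)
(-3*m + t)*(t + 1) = -3*m*t - 3*m + t^2 + t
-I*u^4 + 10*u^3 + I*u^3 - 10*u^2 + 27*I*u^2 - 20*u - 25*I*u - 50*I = (u - 2)*(u + 5*I)^2*(-I*u - I)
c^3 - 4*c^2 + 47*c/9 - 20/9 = (c - 5/3)*(c - 4/3)*(c - 1)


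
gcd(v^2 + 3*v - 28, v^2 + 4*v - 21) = v + 7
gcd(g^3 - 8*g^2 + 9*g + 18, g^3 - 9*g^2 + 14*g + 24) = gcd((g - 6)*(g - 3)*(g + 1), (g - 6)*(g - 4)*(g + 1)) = g^2 - 5*g - 6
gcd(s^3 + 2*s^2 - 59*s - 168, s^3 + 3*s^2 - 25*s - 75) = s + 3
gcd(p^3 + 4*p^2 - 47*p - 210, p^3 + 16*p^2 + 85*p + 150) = p^2 + 11*p + 30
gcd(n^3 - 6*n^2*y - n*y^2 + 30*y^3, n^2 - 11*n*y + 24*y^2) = -n + 3*y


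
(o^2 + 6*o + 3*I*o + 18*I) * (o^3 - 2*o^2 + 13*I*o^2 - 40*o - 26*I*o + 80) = o^5 + 4*o^4 + 16*I*o^4 - 91*o^3 + 64*I*o^3 - 316*o^2 - 312*I*o^2 + 948*o - 480*I*o + 1440*I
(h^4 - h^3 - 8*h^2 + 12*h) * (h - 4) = h^5 - 5*h^4 - 4*h^3 + 44*h^2 - 48*h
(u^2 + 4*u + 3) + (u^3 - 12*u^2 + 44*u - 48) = u^3 - 11*u^2 + 48*u - 45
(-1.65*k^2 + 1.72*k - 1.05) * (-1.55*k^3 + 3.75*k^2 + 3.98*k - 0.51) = 2.5575*k^5 - 8.8535*k^4 + 1.5105*k^3 + 3.7496*k^2 - 5.0562*k + 0.5355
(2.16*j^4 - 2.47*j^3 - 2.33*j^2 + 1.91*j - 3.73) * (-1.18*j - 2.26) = -2.5488*j^5 - 1.967*j^4 + 8.3316*j^3 + 3.012*j^2 + 0.0848000000000004*j + 8.4298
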